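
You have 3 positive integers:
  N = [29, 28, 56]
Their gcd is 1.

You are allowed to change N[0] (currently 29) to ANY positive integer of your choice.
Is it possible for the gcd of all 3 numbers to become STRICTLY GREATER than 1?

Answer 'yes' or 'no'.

Current gcd = 1
gcd of all OTHER numbers (without N[0]=29): gcd([28, 56]) = 28
The new gcd after any change is gcd(28, new_value).
This can be at most 28.
Since 28 > old gcd 1, the gcd CAN increase (e.g., set N[0] = 28).

Answer: yes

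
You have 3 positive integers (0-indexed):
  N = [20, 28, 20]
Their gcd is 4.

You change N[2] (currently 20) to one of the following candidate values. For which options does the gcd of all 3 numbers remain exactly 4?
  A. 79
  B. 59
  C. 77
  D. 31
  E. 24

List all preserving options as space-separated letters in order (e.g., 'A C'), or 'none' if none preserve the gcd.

Old gcd = 4; gcd of others (without N[2]) = 4
New gcd for candidate v: gcd(4, v). Preserves old gcd iff gcd(4, v) = 4.
  Option A: v=79, gcd(4,79)=1 -> changes
  Option B: v=59, gcd(4,59)=1 -> changes
  Option C: v=77, gcd(4,77)=1 -> changes
  Option D: v=31, gcd(4,31)=1 -> changes
  Option E: v=24, gcd(4,24)=4 -> preserves

Answer: E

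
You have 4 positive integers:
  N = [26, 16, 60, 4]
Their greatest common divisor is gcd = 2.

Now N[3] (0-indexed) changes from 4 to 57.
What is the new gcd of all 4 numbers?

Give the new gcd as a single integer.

Answer: 1

Derivation:
Numbers: [26, 16, 60, 4], gcd = 2
Change: index 3, 4 -> 57
gcd of the OTHER numbers (without index 3): gcd([26, 16, 60]) = 2
New gcd = gcd(g_others, new_val) = gcd(2, 57) = 1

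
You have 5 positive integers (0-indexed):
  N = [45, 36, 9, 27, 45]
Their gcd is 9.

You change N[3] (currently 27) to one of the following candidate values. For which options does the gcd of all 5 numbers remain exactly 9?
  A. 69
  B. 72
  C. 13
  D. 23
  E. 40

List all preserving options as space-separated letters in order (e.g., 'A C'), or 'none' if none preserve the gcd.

Answer: B

Derivation:
Old gcd = 9; gcd of others (without N[3]) = 9
New gcd for candidate v: gcd(9, v). Preserves old gcd iff gcd(9, v) = 9.
  Option A: v=69, gcd(9,69)=3 -> changes
  Option B: v=72, gcd(9,72)=9 -> preserves
  Option C: v=13, gcd(9,13)=1 -> changes
  Option D: v=23, gcd(9,23)=1 -> changes
  Option E: v=40, gcd(9,40)=1 -> changes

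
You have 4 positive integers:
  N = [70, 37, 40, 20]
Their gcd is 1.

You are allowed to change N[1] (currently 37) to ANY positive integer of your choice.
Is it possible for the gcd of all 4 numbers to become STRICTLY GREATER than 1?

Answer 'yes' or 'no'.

Answer: yes

Derivation:
Current gcd = 1
gcd of all OTHER numbers (without N[1]=37): gcd([70, 40, 20]) = 10
The new gcd after any change is gcd(10, new_value).
This can be at most 10.
Since 10 > old gcd 1, the gcd CAN increase (e.g., set N[1] = 10).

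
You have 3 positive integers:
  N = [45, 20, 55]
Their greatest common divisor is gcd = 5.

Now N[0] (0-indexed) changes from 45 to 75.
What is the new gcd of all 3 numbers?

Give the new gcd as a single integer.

Numbers: [45, 20, 55], gcd = 5
Change: index 0, 45 -> 75
gcd of the OTHER numbers (without index 0): gcd([20, 55]) = 5
New gcd = gcd(g_others, new_val) = gcd(5, 75) = 5

Answer: 5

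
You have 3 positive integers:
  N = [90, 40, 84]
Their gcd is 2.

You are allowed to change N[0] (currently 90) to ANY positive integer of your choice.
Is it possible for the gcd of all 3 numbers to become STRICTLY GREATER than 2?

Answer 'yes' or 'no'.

Current gcd = 2
gcd of all OTHER numbers (without N[0]=90): gcd([40, 84]) = 4
The new gcd after any change is gcd(4, new_value).
This can be at most 4.
Since 4 > old gcd 2, the gcd CAN increase (e.g., set N[0] = 4).

Answer: yes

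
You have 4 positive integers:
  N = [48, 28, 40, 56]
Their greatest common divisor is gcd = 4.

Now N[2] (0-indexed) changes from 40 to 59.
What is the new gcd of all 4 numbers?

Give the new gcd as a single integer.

Numbers: [48, 28, 40, 56], gcd = 4
Change: index 2, 40 -> 59
gcd of the OTHER numbers (without index 2): gcd([48, 28, 56]) = 4
New gcd = gcd(g_others, new_val) = gcd(4, 59) = 1

Answer: 1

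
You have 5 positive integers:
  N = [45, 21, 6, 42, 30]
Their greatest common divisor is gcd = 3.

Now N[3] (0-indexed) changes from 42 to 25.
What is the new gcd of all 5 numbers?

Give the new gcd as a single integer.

Numbers: [45, 21, 6, 42, 30], gcd = 3
Change: index 3, 42 -> 25
gcd of the OTHER numbers (without index 3): gcd([45, 21, 6, 30]) = 3
New gcd = gcd(g_others, new_val) = gcd(3, 25) = 1

Answer: 1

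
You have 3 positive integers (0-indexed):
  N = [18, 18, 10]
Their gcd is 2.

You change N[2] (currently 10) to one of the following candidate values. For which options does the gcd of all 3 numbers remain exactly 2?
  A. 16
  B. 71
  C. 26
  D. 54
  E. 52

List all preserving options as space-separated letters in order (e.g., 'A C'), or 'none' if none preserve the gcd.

Old gcd = 2; gcd of others (without N[2]) = 18
New gcd for candidate v: gcd(18, v). Preserves old gcd iff gcd(18, v) = 2.
  Option A: v=16, gcd(18,16)=2 -> preserves
  Option B: v=71, gcd(18,71)=1 -> changes
  Option C: v=26, gcd(18,26)=2 -> preserves
  Option D: v=54, gcd(18,54)=18 -> changes
  Option E: v=52, gcd(18,52)=2 -> preserves

Answer: A C E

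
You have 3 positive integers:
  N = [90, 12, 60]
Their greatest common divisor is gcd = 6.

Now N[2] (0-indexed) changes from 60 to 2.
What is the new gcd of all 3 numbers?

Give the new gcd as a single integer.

Answer: 2

Derivation:
Numbers: [90, 12, 60], gcd = 6
Change: index 2, 60 -> 2
gcd of the OTHER numbers (without index 2): gcd([90, 12]) = 6
New gcd = gcd(g_others, new_val) = gcd(6, 2) = 2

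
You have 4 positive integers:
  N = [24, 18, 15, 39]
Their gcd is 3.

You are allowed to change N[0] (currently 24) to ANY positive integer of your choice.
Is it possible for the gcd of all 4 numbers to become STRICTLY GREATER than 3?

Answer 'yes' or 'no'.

Answer: no

Derivation:
Current gcd = 3
gcd of all OTHER numbers (without N[0]=24): gcd([18, 15, 39]) = 3
The new gcd after any change is gcd(3, new_value).
This can be at most 3.
Since 3 = old gcd 3, the gcd can only stay the same or decrease.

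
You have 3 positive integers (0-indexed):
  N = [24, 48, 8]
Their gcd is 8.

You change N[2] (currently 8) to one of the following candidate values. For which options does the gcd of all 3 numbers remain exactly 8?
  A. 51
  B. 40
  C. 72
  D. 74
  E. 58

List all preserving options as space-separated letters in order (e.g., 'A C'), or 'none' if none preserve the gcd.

Old gcd = 8; gcd of others (without N[2]) = 24
New gcd for candidate v: gcd(24, v). Preserves old gcd iff gcd(24, v) = 8.
  Option A: v=51, gcd(24,51)=3 -> changes
  Option B: v=40, gcd(24,40)=8 -> preserves
  Option C: v=72, gcd(24,72)=24 -> changes
  Option D: v=74, gcd(24,74)=2 -> changes
  Option E: v=58, gcd(24,58)=2 -> changes

Answer: B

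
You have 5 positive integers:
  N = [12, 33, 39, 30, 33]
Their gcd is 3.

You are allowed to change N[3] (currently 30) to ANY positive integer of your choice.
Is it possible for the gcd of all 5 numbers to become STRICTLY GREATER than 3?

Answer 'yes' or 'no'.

Current gcd = 3
gcd of all OTHER numbers (without N[3]=30): gcd([12, 33, 39, 33]) = 3
The new gcd after any change is gcd(3, new_value).
This can be at most 3.
Since 3 = old gcd 3, the gcd can only stay the same or decrease.

Answer: no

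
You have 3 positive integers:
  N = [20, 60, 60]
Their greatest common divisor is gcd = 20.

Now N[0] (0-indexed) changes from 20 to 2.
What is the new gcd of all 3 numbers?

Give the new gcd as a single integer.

Numbers: [20, 60, 60], gcd = 20
Change: index 0, 20 -> 2
gcd of the OTHER numbers (without index 0): gcd([60, 60]) = 60
New gcd = gcd(g_others, new_val) = gcd(60, 2) = 2

Answer: 2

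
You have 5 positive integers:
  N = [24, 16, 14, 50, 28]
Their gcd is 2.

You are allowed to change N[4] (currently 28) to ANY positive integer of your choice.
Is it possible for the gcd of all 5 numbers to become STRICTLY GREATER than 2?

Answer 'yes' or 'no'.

Answer: no

Derivation:
Current gcd = 2
gcd of all OTHER numbers (without N[4]=28): gcd([24, 16, 14, 50]) = 2
The new gcd after any change is gcd(2, new_value).
This can be at most 2.
Since 2 = old gcd 2, the gcd can only stay the same or decrease.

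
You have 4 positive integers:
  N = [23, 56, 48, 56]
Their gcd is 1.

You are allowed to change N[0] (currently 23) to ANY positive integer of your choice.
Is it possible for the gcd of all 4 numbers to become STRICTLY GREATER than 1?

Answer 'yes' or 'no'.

Current gcd = 1
gcd of all OTHER numbers (without N[0]=23): gcd([56, 48, 56]) = 8
The new gcd after any change is gcd(8, new_value).
This can be at most 8.
Since 8 > old gcd 1, the gcd CAN increase (e.g., set N[0] = 8).

Answer: yes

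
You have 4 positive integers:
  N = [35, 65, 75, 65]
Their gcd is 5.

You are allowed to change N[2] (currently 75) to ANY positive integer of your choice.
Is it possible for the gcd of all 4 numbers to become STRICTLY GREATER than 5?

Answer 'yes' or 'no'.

Answer: no

Derivation:
Current gcd = 5
gcd of all OTHER numbers (without N[2]=75): gcd([35, 65, 65]) = 5
The new gcd after any change is gcd(5, new_value).
This can be at most 5.
Since 5 = old gcd 5, the gcd can only stay the same or decrease.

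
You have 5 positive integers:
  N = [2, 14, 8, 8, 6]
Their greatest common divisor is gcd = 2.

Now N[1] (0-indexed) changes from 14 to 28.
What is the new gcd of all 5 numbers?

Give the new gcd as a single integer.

Answer: 2

Derivation:
Numbers: [2, 14, 8, 8, 6], gcd = 2
Change: index 1, 14 -> 28
gcd of the OTHER numbers (without index 1): gcd([2, 8, 8, 6]) = 2
New gcd = gcd(g_others, new_val) = gcd(2, 28) = 2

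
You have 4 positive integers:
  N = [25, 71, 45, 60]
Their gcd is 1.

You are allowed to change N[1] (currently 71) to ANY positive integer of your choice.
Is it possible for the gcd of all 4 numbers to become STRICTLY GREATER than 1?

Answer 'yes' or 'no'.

Current gcd = 1
gcd of all OTHER numbers (without N[1]=71): gcd([25, 45, 60]) = 5
The new gcd after any change is gcd(5, new_value).
This can be at most 5.
Since 5 > old gcd 1, the gcd CAN increase (e.g., set N[1] = 5).

Answer: yes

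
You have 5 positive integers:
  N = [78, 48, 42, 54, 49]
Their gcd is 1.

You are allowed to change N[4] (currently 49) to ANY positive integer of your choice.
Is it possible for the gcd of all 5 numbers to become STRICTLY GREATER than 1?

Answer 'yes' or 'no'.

Current gcd = 1
gcd of all OTHER numbers (without N[4]=49): gcd([78, 48, 42, 54]) = 6
The new gcd after any change is gcd(6, new_value).
This can be at most 6.
Since 6 > old gcd 1, the gcd CAN increase (e.g., set N[4] = 6).

Answer: yes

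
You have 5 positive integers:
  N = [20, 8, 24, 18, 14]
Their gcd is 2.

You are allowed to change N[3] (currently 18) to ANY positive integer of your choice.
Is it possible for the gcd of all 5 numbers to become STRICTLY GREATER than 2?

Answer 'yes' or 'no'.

Current gcd = 2
gcd of all OTHER numbers (without N[3]=18): gcd([20, 8, 24, 14]) = 2
The new gcd after any change is gcd(2, new_value).
This can be at most 2.
Since 2 = old gcd 2, the gcd can only stay the same or decrease.

Answer: no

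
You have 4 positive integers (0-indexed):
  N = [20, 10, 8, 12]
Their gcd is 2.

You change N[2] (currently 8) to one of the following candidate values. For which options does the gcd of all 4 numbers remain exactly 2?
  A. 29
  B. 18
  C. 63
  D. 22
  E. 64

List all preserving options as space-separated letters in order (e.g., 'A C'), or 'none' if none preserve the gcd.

Old gcd = 2; gcd of others (without N[2]) = 2
New gcd for candidate v: gcd(2, v). Preserves old gcd iff gcd(2, v) = 2.
  Option A: v=29, gcd(2,29)=1 -> changes
  Option B: v=18, gcd(2,18)=2 -> preserves
  Option C: v=63, gcd(2,63)=1 -> changes
  Option D: v=22, gcd(2,22)=2 -> preserves
  Option E: v=64, gcd(2,64)=2 -> preserves

Answer: B D E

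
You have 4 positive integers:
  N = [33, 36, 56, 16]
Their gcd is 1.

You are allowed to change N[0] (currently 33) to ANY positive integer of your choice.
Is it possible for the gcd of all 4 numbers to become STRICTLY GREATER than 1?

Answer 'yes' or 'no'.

Answer: yes

Derivation:
Current gcd = 1
gcd of all OTHER numbers (without N[0]=33): gcd([36, 56, 16]) = 4
The new gcd after any change is gcd(4, new_value).
This can be at most 4.
Since 4 > old gcd 1, the gcd CAN increase (e.g., set N[0] = 4).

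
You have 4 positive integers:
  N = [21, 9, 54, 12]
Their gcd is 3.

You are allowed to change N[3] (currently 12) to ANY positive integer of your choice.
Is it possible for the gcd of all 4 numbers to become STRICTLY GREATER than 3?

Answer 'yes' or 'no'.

Answer: no

Derivation:
Current gcd = 3
gcd of all OTHER numbers (without N[3]=12): gcd([21, 9, 54]) = 3
The new gcd after any change is gcd(3, new_value).
This can be at most 3.
Since 3 = old gcd 3, the gcd can only stay the same or decrease.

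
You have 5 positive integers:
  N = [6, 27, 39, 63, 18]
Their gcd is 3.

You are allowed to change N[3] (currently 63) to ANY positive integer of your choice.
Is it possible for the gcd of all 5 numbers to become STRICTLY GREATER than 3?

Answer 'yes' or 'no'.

Current gcd = 3
gcd of all OTHER numbers (without N[3]=63): gcd([6, 27, 39, 18]) = 3
The new gcd after any change is gcd(3, new_value).
This can be at most 3.
Since 3 = old gcd 3, the gcd can only stay the same or decrease.

Answer: no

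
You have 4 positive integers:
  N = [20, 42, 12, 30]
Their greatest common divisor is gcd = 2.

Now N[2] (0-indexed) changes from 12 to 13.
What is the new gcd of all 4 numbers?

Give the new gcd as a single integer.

Answer: 1

Derivation:
Numbers: [20, 42, 12, 30], gcd = 2
Change: index 2, 12 -> 13
gcd of the OTHER numbers (without index 2): gcd([20, 42, 30]) = 2
New gcd = gcd(g_others, new_val) = gcd(2, 13) = 1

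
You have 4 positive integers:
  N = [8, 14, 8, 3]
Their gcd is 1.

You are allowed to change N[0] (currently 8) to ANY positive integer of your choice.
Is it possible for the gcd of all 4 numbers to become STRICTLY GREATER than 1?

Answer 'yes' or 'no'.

Answer: no

Derivation:
Current gcd = 1
gcd of all OTHER numbers (without N[0]=8): gcd([14, 8, 3]) = 1
The new gcd after any change is gcd(1, new_value).
This can be at most 1.
Since 1 = old gcd 1, the gcd can only stay the same or decrease.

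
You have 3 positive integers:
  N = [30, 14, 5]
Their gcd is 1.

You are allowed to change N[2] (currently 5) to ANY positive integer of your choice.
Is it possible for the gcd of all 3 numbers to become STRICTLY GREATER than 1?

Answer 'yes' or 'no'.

Current gcd = 1
gcd of all OTHER numbers (without N[2]=5): gcd([30, 14]) = 2
The new gcd after any change is gcd(2, new_value).
This can be at most 2.
Since 2 > old gcd 1, the gcd CAN increase (e.g., set N[2] = 2).

Answer: yes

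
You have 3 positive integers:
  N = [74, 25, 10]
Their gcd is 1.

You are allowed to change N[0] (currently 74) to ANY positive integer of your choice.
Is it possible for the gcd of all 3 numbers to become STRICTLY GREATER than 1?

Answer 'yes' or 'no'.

Current gcd = 1
gcd of all OTHER numbers (without N[0]=74): gcd([25, 10]) = 5
The new gcd after any change is gcd(5, new_value).
This can be at most 5.
Since 5 > old gcd 1, the gcd CAN increase (e.g., set N[0] = 5).

Answer: yes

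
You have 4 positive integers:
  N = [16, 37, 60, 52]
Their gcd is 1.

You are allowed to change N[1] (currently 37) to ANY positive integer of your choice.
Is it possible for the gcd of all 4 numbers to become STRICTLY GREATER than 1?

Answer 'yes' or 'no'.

Answer: yes

Derivation:
Current gcd = 1
gcd of all OTHER numbers (without N[1]=37): gcd([16, 60, 52]) = 4
The new gcd after any change is gcd(4, new_value).
This can be at most 4.
Since 4 > old gcd 1, the gcd CAN increase (e.g., set N[1] = 4).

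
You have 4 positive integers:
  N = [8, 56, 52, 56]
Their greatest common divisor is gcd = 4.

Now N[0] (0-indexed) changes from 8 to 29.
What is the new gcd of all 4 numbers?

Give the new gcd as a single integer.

Numbers: [8, 56, 52, 56], gcd = 4
Change: index 0, 8 -> 29
gcd of the OTHER numbers (without index 0): gcd([56, 52, 56]) = 4
New gcd = gcd(g_others, new_val) = gcd(4, 29) = 1

Answer: 1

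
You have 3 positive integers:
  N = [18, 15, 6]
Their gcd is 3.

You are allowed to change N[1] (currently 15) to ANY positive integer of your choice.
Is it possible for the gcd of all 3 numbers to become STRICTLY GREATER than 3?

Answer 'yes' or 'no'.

Answer: yes

Derivation:
Current gcd = 3
gcd of all OTHER numbers (without N[1]=15): gcd([18, 6]) = 6
The new gcd after any change is gcd(6, new_value).
This can be at most 6.
Since 6 > old gcd 3, the gcd CAN increase (e.g., set N[1] = 6).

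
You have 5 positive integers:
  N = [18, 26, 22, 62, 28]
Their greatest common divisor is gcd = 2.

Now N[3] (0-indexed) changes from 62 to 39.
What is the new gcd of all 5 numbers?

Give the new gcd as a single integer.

Numbers: [18, 26, 22, 62, 28], gcd = 2
Change: index 3, 62 -> 39
gcd of the OTHER numbers (without index 3): gcd([18, 26, 22, 28]) = 2
New gcd = gcd(g_others, new_val) = gcd(2, 39) = 1

Answer: 1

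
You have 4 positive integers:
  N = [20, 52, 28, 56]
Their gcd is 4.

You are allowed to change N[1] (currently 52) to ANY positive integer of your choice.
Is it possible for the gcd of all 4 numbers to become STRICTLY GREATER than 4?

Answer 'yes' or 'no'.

Answer: no

Derivation:
Current gcd = 4
gcd of all OTHER numbers (without N[1]=52): gcd([20, 28, 56]) = 4
The new gcd after any change is gcd(4, new_value).
This can be at most 4.
Since 4 = old gcd 4, the gcd can only stay the same or decrease.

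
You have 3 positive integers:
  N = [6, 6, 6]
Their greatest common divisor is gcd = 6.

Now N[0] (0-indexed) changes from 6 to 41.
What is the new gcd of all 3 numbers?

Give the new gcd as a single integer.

Numbers: [6, 6, 6], gcd = 6
Change: index 0, 6 -> 41
gcd of the OTHER numbers (without index 0): gcd([6, 6]) = 6
New gcd = gcd(g_others, new_val) = gcd(6, 41) = 1

Answer: 1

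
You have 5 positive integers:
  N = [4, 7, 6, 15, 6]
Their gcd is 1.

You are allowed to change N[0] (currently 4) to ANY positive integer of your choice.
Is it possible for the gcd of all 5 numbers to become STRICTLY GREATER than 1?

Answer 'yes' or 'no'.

Current gcd = 1
gcd of all OTHER numbers (without N[0]=4): gcd([7, 6, 15, 6]) = 1
The new gcd after any change is gcd(1, new_value).
This can be at most 1.
Since 1 = old gcd 1, the gcd can only stay the same or decrease.

Answer: no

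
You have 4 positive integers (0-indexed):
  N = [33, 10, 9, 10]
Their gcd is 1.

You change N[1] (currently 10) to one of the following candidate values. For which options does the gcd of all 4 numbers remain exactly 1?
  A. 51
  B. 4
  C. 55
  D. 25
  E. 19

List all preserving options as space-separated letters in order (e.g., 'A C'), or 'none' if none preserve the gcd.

Old gcd = 1; gcd of others (without N[1]) = 1
New gcd for candidate v: gcd(1, v). Preserves old gcd iff gcd(1, v) = 1.
  Option A: v=51, gcd(1,51)=1 -> preserves
  Option B: v=4, gcd(1,4)=1 -> preserves
  Option C: v=55, gcd(1,55)=1 -> preserves
  Option D: v=25, gcd(1,25)=1 -> preserves
  Option E: v=19, gcd(1,19)=1 -> preserves

Answer: A B C D E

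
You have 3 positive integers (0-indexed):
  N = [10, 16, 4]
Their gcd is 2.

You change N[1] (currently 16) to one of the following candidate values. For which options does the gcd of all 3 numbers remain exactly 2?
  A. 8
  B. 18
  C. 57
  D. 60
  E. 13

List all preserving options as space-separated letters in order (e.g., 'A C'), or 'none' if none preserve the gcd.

Old gcd = 2; gcd of others (without N[1]) = 2
New gcd for candidate v: gcd(2, v). Preserves old gcd iff gcd(2, v) = 2.
  Option A: v=8, gcd(2,8)=2 -> preserves
  Option B: v=18, gcd(2,18)=2 -> preserves
  Option C: v=57, gcd(2,57)=1 -> changes
  Option D: v=60, gcd(2,60)=2 -> preserves
  Option E: v=13, gcd(2,13)=1 -> changes

Answer: A B D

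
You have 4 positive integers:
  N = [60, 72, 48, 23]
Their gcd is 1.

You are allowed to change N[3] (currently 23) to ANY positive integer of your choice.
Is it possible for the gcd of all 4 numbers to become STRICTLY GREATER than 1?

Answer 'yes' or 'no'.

Current gcd = 1
gcd of all OTHER numbers (without N[3]=23): gcd([60, 72, 48]) = 12
The new gcd after any change is gcd(12, new_value).
This can be at most 12.
Since 12 > old gcd 1, the gcd CAN increase (e.g., set N[3] = 12).

Answer: yes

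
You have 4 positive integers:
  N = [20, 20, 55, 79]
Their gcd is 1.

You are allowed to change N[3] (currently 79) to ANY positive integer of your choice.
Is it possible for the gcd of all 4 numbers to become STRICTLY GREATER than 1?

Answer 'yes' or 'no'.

Current gcd = 1
gcd of all OTHER numbers (without N[3]=79): gcd([20, 20, 55]) = 5
The new gcd after any change is gcd(5, new_value).
This can be at most 5.
Since 5 > old gcd 1, the gcd CAN increase (e.g., set N[3] = 5).

Answer: yes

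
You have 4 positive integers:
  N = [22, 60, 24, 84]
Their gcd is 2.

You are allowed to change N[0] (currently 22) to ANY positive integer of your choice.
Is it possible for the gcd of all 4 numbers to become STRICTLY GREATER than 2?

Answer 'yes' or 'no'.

Answer: yes

Derivation:
Current gcd = 2
gcd of all OTHER numbers (without N[0]=22): gcd([60, 24, 84]) = 12
The new gcd after any change is gcd(12, new_value).
This can be at most 12.
Since 12 > old gcd 2, the gcd CAN increase (e.g., set N[0] = 12).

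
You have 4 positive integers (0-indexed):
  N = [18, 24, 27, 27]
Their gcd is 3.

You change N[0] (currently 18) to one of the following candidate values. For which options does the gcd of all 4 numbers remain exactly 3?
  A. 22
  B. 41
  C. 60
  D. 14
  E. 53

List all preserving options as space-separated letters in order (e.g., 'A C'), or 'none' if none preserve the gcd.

Answer: C

Derivation:
Old gcd = 3; gcd of others (without N[0]) = 3
New gcd for candidate v: gcd(3, v). Preserves old gcd iff gcd(3, v) = 3.
  Option A: v=22, gcd(3,22)=1 -> changes
  Option B: v=41, gcd(3,41)=1 -> changes
  Option C: v=60, gcd(3,60)=3 -> preserves
  Option D: v=14, gcd(3,14)=1 -> changes
  Option E: v=53, gcd(3,53)=1 -> changes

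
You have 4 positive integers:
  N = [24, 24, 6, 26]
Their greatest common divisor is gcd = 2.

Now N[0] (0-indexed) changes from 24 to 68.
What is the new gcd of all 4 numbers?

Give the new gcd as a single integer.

Answer: 2

Derivation:
Numbers: [24, 24, 6, 26], gcd = 2
Change: index 0, 24 -> 68
gcd of the OTHER numbers (without index 0): gcd([24, 6, 26]) = 2
New gcd = gcd(g_others, new_val) = gcd(2, 68) = 2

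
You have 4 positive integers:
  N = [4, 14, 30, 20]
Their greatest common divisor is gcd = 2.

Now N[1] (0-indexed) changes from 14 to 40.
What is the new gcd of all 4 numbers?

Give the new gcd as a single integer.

Answer: 2

Derivation:
Numbers: [4, 14, 30, 20], gcd = 2
Change: index 1, 14 -> 40
gcd of the OTHER numbers (without index 1): gcd([4, 30, 20]) = 2
New gcd = gcd(g_others, new_val) = gcd(2, 40) = 2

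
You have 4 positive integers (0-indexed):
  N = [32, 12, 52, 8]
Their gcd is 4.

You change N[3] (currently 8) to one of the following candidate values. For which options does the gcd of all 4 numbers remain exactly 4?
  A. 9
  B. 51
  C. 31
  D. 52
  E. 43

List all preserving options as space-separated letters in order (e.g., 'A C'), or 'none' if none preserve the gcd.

Answer: D

Derivation:
Old gcd = 4; gcd of others (without N[3]) = 4
New gcd for candidate v: gcd(4, v). Preserves old gcd iff gcd(4, v) = 4.
  Option A: v=9, gcd(4,9)=1 -> changes
  Option B: v=51, gcd(4,51)=1 -> changes
  Option C: v=31, gcd(4,31)=1 -> changes
  Option D: v=52, gcd(4,52)=4 -> preserves
  Option E: v=43, gcd(4,43)=1 -> changes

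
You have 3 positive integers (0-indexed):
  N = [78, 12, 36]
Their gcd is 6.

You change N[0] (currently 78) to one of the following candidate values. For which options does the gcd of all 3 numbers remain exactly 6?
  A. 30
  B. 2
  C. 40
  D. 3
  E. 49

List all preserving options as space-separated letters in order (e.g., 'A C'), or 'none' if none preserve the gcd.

Old gcd = 6; gcd of others (without N[0]) = 12
New gcd for candidate v: gcd(12, v). Preserves old gcd iff gcd(12, v) = 6.
  Option A: v=30, gcd(12,30)=6 -> preserves
  Option B: v=2, gcd(12,2)=2 -> changes
  Option C: v=40, gcd(12,40)=4 -> changes
  Option D: v=3, gcd(12,3)=3 -> changes
  Option E: v=49, gcd(12,49)=1 -> changes

Answer: A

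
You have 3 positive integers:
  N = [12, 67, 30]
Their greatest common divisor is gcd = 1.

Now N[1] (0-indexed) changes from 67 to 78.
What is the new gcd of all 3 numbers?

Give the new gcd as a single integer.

Numbers: [12, 67, 30], gcd = 1
Change: index 1, 67 -> 78
gcd of the OTHER numbers (without index 1): gcd([12, 30]) = 6
New gcd = gcd(g_others, new_val) = gcd(6, 78) = 6

Answer: 6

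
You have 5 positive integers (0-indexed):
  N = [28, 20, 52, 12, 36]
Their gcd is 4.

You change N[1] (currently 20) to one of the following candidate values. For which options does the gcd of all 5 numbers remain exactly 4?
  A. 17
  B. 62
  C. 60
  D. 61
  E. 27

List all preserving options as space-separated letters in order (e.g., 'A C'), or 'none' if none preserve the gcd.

Old gcd = 4; gcd of others (without N[1]) = 4
New gcd for candidate v: gcd(4, v). Preserves old gcd iff gcd(4, v) = 4.
  Option A: v=17, gcd(4,17)=1 -> changes
  Option B: v=62, gcd(4,62)=2 -> changes
  Option C: v=60, gcd(4,60)=4 -> preserves
  Option D: v=61, gcd(4,61)=1 -> changes
  Option E: v=27, gcd(4,27)=1 -> changes

Answer: C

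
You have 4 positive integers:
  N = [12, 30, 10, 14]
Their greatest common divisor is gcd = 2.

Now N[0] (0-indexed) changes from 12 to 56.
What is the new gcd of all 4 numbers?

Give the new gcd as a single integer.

Answer: 2

Derivation:
Numbers: [12, 30, 10, 14], gcd = 2
Change: index 0, 12 -> 56
gcd of the OTHER numbers (without index 0): gcd([30, 10, 14]) = 2
New gcd = gcd(g_others, new_val) = gcd(2, 56) = 2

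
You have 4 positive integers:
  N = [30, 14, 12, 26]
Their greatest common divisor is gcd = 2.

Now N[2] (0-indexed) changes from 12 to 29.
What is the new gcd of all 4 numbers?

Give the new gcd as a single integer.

Numbers: [30, 14, 12, 26], gcd = 2
Change: index 2, 12 -> 29
gcd of the OTHER numbers (without index 2): gcd([30, 14, 26]) = 2
New gcd = gcd(g_others, new_val) = gcd(2, 29) = 1

Answer: 1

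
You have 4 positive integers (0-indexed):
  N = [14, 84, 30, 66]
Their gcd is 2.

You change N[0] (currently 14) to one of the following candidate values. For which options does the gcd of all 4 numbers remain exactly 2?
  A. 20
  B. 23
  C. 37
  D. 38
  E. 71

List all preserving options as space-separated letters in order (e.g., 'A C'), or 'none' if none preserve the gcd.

Old gcd = 2; gcd of others (without N[0]) = 6
New gcd for candidate v: gcd(6, v). Preserves old gcd iff gcd(6, v) = 2.
  Option A: v=20, gcd(6,20)=2 -> preserves
  Option B: v=23, gcd(6,23)=1 -> changes
  Option C: v=37, gcd(6,37)=1 -> changes
  Option D: v=38, gcd(6,38)=2 -> preserves
  Option E: v=71, gcd(6,71)=1 -> changes

Answer: A D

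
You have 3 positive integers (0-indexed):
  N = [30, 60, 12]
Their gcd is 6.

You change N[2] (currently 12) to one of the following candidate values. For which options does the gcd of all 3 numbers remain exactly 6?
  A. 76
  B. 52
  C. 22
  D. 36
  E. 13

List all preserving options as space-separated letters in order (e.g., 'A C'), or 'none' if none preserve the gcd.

Old gcd = 6; gcd of others (without N[2]) = 30
New gcd for candidate v: gcd(30, v). Preserves old gcd iff gcd(30, v) = 6.
  Option A: v=76, gcd(30,76)=2 -> changes
  Option B: v=52, gcd(30,52)=2 -> changes
  Option C: v=22, gcd(30,22)=2 -> changes
  Option D: v=36, gcd(30,36)=6 -> preserves
  Option E: v=13, gcd(30,13)=1 -> changes

Answer: D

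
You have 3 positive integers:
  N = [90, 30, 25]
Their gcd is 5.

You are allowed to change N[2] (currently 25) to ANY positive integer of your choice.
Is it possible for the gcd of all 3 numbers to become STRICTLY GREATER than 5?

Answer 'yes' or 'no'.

Answer: yes

Derivation:
Current gcd = 5
gcd of all OTHER numbers (without N[2]=25): gcd([90, 30]) = 30
The new gcd after any change is gcd(30, new_value).
This can be at most 30.
Since 30 > old gcd 5, the gcd CAN increase (e.g., set N[2] = 30).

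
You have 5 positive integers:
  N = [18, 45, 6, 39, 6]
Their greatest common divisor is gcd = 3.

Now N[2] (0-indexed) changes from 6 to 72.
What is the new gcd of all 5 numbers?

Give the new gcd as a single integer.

Answer: 3

Derivation:
Numbers: [18, 45, 6, 39, 6], gcd = 3
Change: index 2, 6 -> 72
gcd of the OTHER numbers (without index 2): gcd([18, 45, 39, 6]) = 3
New gcd = gcd(g_others, new_val) = gcd(3, 72) = 3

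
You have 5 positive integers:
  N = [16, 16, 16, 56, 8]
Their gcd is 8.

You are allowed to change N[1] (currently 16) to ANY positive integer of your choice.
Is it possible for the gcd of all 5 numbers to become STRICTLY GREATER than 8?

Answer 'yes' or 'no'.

Current gcd = 8
gcd of all OTHER numbers (without N[1]=16): gcd([16, 16, 56, 8]) = 8
The new gcd after any change is gcd(8, new_value).
This can be at most 8.
Since 8 = old gcd 8, the gcd can only stay the same or decrease.

Answer: no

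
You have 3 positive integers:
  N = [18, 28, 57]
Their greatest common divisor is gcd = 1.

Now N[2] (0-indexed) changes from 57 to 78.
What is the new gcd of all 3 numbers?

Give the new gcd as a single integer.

Answer: 2

Derivation:
Numbers: [18, 28, 57], gcd = 1
Change: index 2, 57 -> 78
gcd of the OTHER numbers (without index 2): gcd([18, 28]) = 2
New gcd = gcd(g_others, new_val) = gcd(2, 78) = 2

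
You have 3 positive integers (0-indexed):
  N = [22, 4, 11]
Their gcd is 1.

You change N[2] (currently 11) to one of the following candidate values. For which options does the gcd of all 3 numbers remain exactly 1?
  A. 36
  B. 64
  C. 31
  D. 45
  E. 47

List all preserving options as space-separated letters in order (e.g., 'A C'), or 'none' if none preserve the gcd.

Answer: C D E

Derivation:
Old gcd = 1; gcd of others (without N[2]) = 2
New gcd for candidate v: gcd(2, v). Preserves old gcd iff gcd(2, v) = 1.
  Option A: v=36, gcd(2,36)=2 -> changes
  Option B: v=64, gcd(2,64)=2 -> changes
  Option C: v=31, gcd(2,31)=1 -> preserves
  Option D: v=45, gcd(2,45)=1 -> preserves
  Option E: v=47, gcd(2,47)=1 -> preserves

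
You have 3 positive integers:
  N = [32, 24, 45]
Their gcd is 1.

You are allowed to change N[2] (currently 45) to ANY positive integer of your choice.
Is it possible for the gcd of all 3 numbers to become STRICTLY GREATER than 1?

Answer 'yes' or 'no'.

Answer: yes

Derivation:
Current gcd = 1
gcd of all OTHER numbers (without N[2]=45): gcd([32, 24]) = 8
The new gcd after any change is gcd(8, new_value).
This can be at most 8.
Since 8 > old gcd 1, the gcd CAN increase (e.g., set N[2] = 8).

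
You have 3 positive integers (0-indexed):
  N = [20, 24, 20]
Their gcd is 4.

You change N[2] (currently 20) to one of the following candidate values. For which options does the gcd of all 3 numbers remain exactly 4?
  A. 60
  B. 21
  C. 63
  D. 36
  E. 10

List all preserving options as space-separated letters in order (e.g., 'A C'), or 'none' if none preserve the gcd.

Old gcd = 4; gcd of others (without N[2]) = 4
New gcd for candidate v: gcd(4, v). Preserves old gcd iff gcd(4, v) = 4.
  Option A: v=60, gcd(4,60)=4 -> preserves
  Option B: v=21, gcd(4,21)=1 -> changes
  Option C: v=63, gcd(4,63)=1 -> changes
  Option D: v=36, gcd(4,36)=4 -> preserves
  Option E: v=10, gcd(4,10)=2 -> changes

Answer: A D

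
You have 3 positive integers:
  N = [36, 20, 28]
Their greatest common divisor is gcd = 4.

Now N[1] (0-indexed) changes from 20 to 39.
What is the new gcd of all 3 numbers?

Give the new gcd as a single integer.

Answer: 1

Derivation:
Numbers: [36, 20, 28], gcd = 4
Change: index 1, 20 -> 39
gcd of the OTHER numbers (without index 1): gcd([36, 28]) = 4
New gcd = gcd(g_others, new_val) = gcd(4, 39) = 1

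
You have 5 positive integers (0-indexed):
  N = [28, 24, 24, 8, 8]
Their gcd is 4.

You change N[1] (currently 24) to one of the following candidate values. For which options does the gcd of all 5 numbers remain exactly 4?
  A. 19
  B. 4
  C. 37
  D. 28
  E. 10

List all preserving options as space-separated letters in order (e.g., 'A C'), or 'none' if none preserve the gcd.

Old gcd = 4; gcd of others (without N[1]) = 4
New gcd for candidate v: gcd(4, v). Preserves old gcd iff gcd(4, v) = 4.
  Option A: v=19, gcd(4,19)=1 -> changes
  Option B: v=4, gcd(4,4)=4 -> preserves
  Option C: v=37, gcd(4,37)=1 -> changes
  Option D: v=28, gcd(4,28)=4 -> preserves
  Option E: v=10, gcd(4,10)=2 -> changes

Answer: B D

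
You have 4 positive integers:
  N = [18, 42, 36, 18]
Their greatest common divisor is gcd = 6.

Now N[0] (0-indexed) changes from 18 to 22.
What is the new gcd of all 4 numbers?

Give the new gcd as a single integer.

Numbers: [18, 42, 36, 18], gcd = 6
Change: index 0, 18 -> 22
gcd of the OTHER numbers (without index 0): gcd([42, 36, 18]) = 6
New gcd = gcd(g_others, new_val) = gcd(6, 22) = 2

Answer: 2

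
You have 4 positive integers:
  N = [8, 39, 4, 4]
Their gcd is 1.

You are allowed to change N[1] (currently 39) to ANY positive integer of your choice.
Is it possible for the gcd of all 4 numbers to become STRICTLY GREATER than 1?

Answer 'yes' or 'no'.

Current gcd = 1
gcd of all OTHER numbers (without N[1]=39): gcd([8, 4, 4]) = 4
The new gcd after any change is gcd(4, new_value).
This can be at most 4.
Since 4 > old gcd 1, the gcd CAN increase (e.g., set N[1] = 4).

Answer: yes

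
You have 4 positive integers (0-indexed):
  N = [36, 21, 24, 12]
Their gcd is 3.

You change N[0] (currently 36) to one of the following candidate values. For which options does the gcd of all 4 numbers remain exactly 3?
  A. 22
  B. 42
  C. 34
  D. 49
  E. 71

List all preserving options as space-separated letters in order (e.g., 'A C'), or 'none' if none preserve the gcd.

Answer: B

Derivation:
Old gcd = 3; gcd of others (without N[0]) = 3
New gcd for candidate v: gcd(3, v). Preserves old gcd iff gcd(3, v) = 3.
  Option A: v=22, gcd(3,22)=1 -> changes
  Option B: v=42, gcd(3,42)=3 -> preserves
  Option C: v=34, gcd(3,34)=1 -> changes
  Option D: v=49, gcd(3,49)=1 -> changes
  Option E: v=71, gcd(3,71)=1 -> changes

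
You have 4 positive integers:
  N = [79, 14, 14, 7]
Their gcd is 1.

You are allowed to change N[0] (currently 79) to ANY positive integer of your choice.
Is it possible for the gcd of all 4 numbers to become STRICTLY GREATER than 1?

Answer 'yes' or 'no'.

Current gcd = 1
gcd of all OTHER numbers (without N[0]=79): gcd([14, 14, 7]) = 7
The new gcd after any change is gcd(7, new_value).
This can be at most 7.
Since 7 > old gcd 1, the gcd CAN increase (e.g., set N[0] = 7).

Answer: yes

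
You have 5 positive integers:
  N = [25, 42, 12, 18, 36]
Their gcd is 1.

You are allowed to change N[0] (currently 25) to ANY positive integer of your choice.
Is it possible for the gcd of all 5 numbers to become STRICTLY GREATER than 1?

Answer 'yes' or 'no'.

Answer: yes

Derivation:
Current gcd = 1
gcd of all OTHER numbers (without N[0]=25): gcd([42, 12, 18, 36]) = 6
The new gcd after any change is gcd(6, new_value).
This can be at most 6.
Since 6 > old gcd 1, the gcd CAN increase (e.g., set N[0] = 6).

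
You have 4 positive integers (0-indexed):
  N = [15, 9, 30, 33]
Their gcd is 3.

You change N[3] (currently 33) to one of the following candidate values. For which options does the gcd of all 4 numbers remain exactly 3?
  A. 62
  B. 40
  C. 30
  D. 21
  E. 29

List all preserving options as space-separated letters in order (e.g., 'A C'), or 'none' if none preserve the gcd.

Old gcd = 3; gcd of others (without N[3]) = 3
New gcd for candidate v: gcd(3, v). Preserves old gcd iff gcd(3, v) = 3.
  Option A: v=62, gcd(3,62)=1 -> changes
  Option B: v=40, gcd(3,40)=1 -> changes
  Option C: v=30, gcd(3,30)=3 -> preserves
  Option D: v=21, gcd(3,21)=3 -> preserves
  Option E: v=29, gcd(3,29)=1 -> changes

Answer: C D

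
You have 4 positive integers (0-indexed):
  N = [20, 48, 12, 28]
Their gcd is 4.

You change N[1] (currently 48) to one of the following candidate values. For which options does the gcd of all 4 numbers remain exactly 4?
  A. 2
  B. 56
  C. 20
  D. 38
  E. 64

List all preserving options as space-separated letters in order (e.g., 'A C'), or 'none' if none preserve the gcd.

Old gcd = 4; gcd of others (without N[1]) = 4
New gcd for candidate v: gcd(4, v). Preserves old gcd iff gcd(4, v) = 4.
  Option A: v=2, gcd(4,2)=2 -> changes
  Option B: v=56, gcd(4,56)=4 -> preserves
  Option C: v=20, gcd(4,20)=4 -> preserves
  Option D: v=38, gcd(4,38)=2 -> changes
  Option E: v=64, gcd(4,64)=4 -> preserves

Answer: B C E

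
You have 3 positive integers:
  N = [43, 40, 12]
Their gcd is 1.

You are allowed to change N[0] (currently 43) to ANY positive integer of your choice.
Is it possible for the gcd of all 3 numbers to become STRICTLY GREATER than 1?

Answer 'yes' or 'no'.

Current gcd = 1
gcd of all OTHER numbers (without N[0]=43): gcd([40, 12]) = 4
The new gcd after any change is gcd(4, new_value).
This can be at most 4.
Since 4 > old gcd 1, the gcd CAN increase (e.g., set N[0] = 4).

Answer: yes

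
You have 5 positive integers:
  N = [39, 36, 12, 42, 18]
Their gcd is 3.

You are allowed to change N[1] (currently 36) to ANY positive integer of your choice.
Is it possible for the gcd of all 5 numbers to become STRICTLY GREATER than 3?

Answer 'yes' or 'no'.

Answer: no

Derivation:
Current gcd = 3
gcd of all OTHER numbers (without N[1]=36): gcd([39, 12, 42, 18]) = 3
The new gcd after any change is gcd(3, new_value).
This can be at most 3.
Since 3 = old gcd 3, the gcd can only stay the same or decrease.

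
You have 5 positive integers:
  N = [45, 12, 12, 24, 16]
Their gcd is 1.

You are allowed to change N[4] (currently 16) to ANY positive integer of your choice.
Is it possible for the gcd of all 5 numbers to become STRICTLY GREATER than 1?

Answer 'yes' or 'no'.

Answer: yes

Derivation:
Current gcd = 1
gcd of all OTHER numbers (without N[4]=16): gcd([45, 12, 12, 24]) = 3
The new gcd after any change is gcd(3, new_value).
This can be at most 3.
Since 3 > old gcd 1, the gcd CAN increase (e.g., set N[4] = 3).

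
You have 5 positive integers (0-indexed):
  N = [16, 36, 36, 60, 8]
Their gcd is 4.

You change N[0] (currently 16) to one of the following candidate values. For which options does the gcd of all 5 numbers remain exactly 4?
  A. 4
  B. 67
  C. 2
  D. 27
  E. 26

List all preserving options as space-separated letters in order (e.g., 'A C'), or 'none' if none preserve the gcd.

Answer: A

Derivation:
Old gcd = 4; gcd of others (without N[0]) = 4
New gcd for candidate v: gcd(4, v). Preserves old gcd iff gcd(4, v) = 4.
  Option A: v=4, gcd(4,4)=4 -> preserves
  Option B: v=67, gcd(4,67)=1 -> changes
  Option C: v=2, gcd(4,2)=2 -> changes
  Option D: v=27, gcd(4,27)=1 -> changes
  Option E: v=26, gcd(4,26)=2 -> changes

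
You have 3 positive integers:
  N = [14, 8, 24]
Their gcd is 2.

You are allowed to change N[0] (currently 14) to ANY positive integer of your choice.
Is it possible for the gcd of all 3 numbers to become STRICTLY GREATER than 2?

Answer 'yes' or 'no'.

Answer: yes

Derivation:
Current gcd = 2
gcd of all OTHER numbers (without N[0]=14): gcd([8, 24]) = 8
The new gcd after any change is gcd(8, new_value).
This can be at most 8.
Since 8 > old gcd 2, the gcd CAN increase (e.g., set N[0] = 8).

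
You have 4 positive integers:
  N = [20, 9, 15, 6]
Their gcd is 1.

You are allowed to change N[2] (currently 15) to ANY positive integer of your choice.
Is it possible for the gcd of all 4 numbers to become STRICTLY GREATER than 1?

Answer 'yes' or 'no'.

Current gcd = 1
gcd of all OTHER numbers (without N[2]=15): gcd([20, 9, 6]) = 1
The new gcd after any change is gcd(1, new_value).
This can be at most 1.
Since 1 = old gcd 1, the gcd can only stay the same or decrease.

Answer: no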